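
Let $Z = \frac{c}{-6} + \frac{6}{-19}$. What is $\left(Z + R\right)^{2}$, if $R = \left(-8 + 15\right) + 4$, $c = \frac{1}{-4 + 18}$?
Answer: $\frac{290123089}{2547216} \approx 113.9$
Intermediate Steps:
$c = \frac{1}{14} \approx 0.071429$
$R = 11$ ($R = 7 + 4 = 11$)
$Z = - \frac{523}{1596}$ ($Z = \frac{1}{14 \left(-6\right)} + \frac{6}{-19} = \frac{1}{14} \left(- \frac{1}{6}\right) + 6 \left(- \frac{1}{19}\right) = - \frac{1}{84} - \frac{6}{19} = - \frac{523}{1596} \approx -0.32769$)
$\left(Z + R\right)^{2} = \left(- \frac{523}{1596} + 11\right)^{2} = \left(\frac{17033}{1596}\right)^{2} = \frac{290123089}{2547216}$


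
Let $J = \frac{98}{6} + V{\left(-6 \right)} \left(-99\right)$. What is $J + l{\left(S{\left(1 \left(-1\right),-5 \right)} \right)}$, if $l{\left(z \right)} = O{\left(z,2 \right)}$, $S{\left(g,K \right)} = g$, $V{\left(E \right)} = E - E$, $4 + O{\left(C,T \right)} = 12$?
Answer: $\frac{73}{3} \approx 24.333$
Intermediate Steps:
$O{\left(C,T \right)} = 8$ ($O{\left(C,T \right)} = -4 + 12 = 8$)
$V{\left(E \right)} = 0$
$l{\left(z \right)} = 8$
$J = \frac{49}{3}$ ($J = \frac{98}{6} + 0 \left(-99\right) = 98 \cdot \frac{1}{6} + 0 = \frac{49}{3} + 0 = \frac{49}{3} \approx 16.333$)
$J + l{\left(S{\left(1 \left(-1\right),-5 \right)} \right)} = \frac{49}{3} + 8 = \frac{73}{3}$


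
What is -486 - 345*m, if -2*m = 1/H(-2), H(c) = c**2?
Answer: -3543/8 ≈ -442.88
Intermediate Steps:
m = -1/8 (m = -1/(2*((-2)**2)) = -1/2/4 = -1/2*1/4 = -1/8 ≈ -0.12500)
-486 - 345*m = -486 - 345*(-1/8) = -486 + 345/8 = -3543/8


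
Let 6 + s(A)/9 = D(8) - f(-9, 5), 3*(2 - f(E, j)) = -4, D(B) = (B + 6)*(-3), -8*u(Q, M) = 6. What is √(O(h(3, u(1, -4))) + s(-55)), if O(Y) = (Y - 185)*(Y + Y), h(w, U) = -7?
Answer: √2226 ≈ 47.180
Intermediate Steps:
u(Q, M) = -¾ (u(Q, M) = -⅛*6 = -¾)
D(B) = -18 - 3*B (D(B) = (6 + B)*(-3) = -18 - 3*B)
f(E, j) = 10/3 (f(E, j) = 2 - ⅓*(-4) = 2 + 4/3 = 10/3)
s(A) = -462 (s(A) = -54 + 9*((-18 - 3*8) - 1*10/3) = -54 + 9*((-18 - 24) - 10/3) = -54 + 9*(-42 - 10/3) = -54 + 9*(-136/3) = -54 - 408 = -462)
O(Y) = 2*Y*(-185 + Y) (O(Y) = (-185 + Y)*(2*Y) = 2*Y*(-185 + Y))
√(O(h(3, u(1, -4))) + s(-55)) = √(2*(-7)*(-185 - 7) - 462) = √(2*(-7)*(-192) - 462) = √(2688 - 462) = √2226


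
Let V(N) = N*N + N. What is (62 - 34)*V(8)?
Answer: 2016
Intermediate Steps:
V(N) = N + N² (V(N) = N² + N = N + N²)
(62 - 34)*V(8) = (62 - 34)*(8*(1 + 8)) = 28*(8*9) = 28*72 = 2016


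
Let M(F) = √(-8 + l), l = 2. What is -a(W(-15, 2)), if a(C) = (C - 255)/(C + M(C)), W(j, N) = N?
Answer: 253/5 - 253*I*√6/10 ≈ 50.6 - 61.972*I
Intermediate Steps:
M(F) = I*√6 (M(F) = √(-8 + 2) = √(-6) = I*√6)
a(C) = (-255 + C)/(C + I*√6) (a(C) = (C - 255)/(C + I*√6) = (-255 + C)/(C + I*√6))
-a(W(-15, 2)) = -(-255 + 2)/(2 + I*√6) = -(-253)/(2 + I*√6) = 253/(2 + I*√6)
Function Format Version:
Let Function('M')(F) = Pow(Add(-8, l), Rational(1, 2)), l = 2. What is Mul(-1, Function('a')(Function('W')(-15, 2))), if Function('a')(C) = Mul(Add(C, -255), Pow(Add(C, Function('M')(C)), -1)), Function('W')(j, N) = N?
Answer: Add(Rational(253, 5), Mul(Rational(-253, 10), I, Pow(6, Rational(1, 2)))) ≈ Add(50.600, Mul(-61.972, I))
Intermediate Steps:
Function('M')(F) = Mul(I, Pow(6, Rational(1, 2))) (Function('M')(F) = Pow(Add(-8, 2), Rational(1, 2)) = Pow(-6, Rational(1, 2)) = Mul(I, Pow(6, Rational(1, 2))))
Function('a')(C) = Mul(Pow(Add(C, Mul(I, Pow(6, Rational(1, 2)))), -1), Add(-255, C)) (Function('a')(C) = Mul(Add(C, -255), Pow(Add(C, Mul(I, Pow(6, Rational(1, 2)))), -1)) = Mul(Add(-255, C), Pow(Add(C, Mul(I, Pow(6, Rational(1, 2)))), -1)) = Mul(Pow(Add(C, Mul(I, Pow(6, Rational(1, 2)))), -1), Add(-255, C)))
Mul(-1, Function('a')(Function('W')(-15, 2))) = Mul(-1, Mul(Pow(Add(2, Mul(I, Pow(6, Rational(1, 2)))), -1), Add(-255, 2))) = Mul(-1, Mul(Pow(Add(2, Mul(I, Pow(6, Rational(1, 2)))), -1), -253)) = Mul(-1, Mul(-253, Pow(Add(2, Mul(I, Pow(6, Rational(1, 2)))), -1))) = Mul(253, Pow(Add(2, Mul(I, Pow(6, Rational(1, 2)))), -1))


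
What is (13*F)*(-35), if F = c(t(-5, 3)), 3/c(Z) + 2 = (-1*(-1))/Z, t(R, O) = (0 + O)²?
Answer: 12285/17 ≈ 722.65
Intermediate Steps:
t(R, O) = O²
c(Z) = 3/(-2 + 1/Z) (c(Z) = 3/(-2 + (-1*(-1))/Z) = 3/(-2 + 1/Z))
F = -27/17 (F = -3*3²/(-1 + 2*3²) = -3*9/(-1 + 2*9) = -3*9/(-1 + 18) = -3*9/17 = -3*9*1/17 = -27/17 ≈ -1.5882)
(13*F)*(-35) = (13*(-27/17))*(-35) = -351/17*(-35) = 12285/17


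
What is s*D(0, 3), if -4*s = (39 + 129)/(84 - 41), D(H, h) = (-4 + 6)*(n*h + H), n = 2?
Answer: -504/43 ≈ -11.721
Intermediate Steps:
D(H, h) = 2*H + 4*h (D(H, h) = (-4 + 6)*(2*h + H) = 2*(H + 2*h) = 2*H + 4*h)
s = -42/43 (s = -(39 + 129)/(4*(84 - 41)) = -42/43 ≈ -0.97674)
s*D(0, 3) = -42*(2*0 + 4*3)/43 = -42*(0 + 12)/43 = -42/43*12 = -504/43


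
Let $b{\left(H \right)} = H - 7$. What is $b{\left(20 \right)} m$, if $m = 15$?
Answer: $195$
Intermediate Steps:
$b{\left(H \right)} = -7 + H$ ($b{\left(H \right)} = H - 7 = -7 + H$)
$b{\left(20 \right)} m = \left(-7 + 20\right) 15 = 13 \cdot 15 = 195$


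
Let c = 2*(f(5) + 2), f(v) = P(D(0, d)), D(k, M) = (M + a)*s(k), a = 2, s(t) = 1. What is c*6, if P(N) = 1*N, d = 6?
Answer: 120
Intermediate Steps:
D(k, M) = 2 + M (D(k, M) = (M + 2)*1 = (2 + M)*1 = 2 + M)
P(N) = N
f(v) = 8 (f(v) = 2 + 6 = 8)
c = 20 (c = 2*(8 + 2) = 2*10 = 20)
c*6 = 20*6 = 120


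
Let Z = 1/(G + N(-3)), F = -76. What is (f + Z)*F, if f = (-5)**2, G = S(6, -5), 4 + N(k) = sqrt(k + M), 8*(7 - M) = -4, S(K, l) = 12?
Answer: -227316/119 + 228*sqrt(2)/119 ≈ -1907.5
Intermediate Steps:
M = 15/2 (M = 7 - 1/8*(-4) = 7 + 1/2 = 15/2 ≈ 7.5000)
N(k) = -4 + sqrt(15/2 + k) (N(k) = -4 + sqrt(k + 15/2) = -4 + sqrt(15/2 + k))
G = 12
f = 25
Z = 1/(8 + 3*sqrt(2)/2) (Z = 1/(12 + (-4 + sqrt(30 + 4*(-3))/2)) = 1/(12 + (-4 + sqrt(30 - 12)/2)) = 1/(12 + (-4 + sqrt(18)/2)) = 1/(12 + (-4 + (3*sqrt(2))/2)) = 1/(12 + (-4 + 3*sqrt(2)/2)) = 1/(8 + 3*sqrt(2)/2) ≈ 0.098801)
(f + Z)*F = (25 + (16/119 - 3*sqrt(2)/119))*(-76) = (2991/119 - 3*sqrt(2)/119)*(-76) = -227316/119 + 228*sqrt(2)/119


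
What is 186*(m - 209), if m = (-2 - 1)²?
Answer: -37200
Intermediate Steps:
m = 9 (m = (-3)² = 9)
186*(m - 209) = 186*(9 - 209) = 186*(-200) = -37200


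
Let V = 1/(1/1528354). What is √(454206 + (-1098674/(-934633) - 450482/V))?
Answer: √231698837927693158764020193831/714225042041 ≈ 673.95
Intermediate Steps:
V = 1528354 (V = 1/(1/1528354) = 1528354)
√(454206 + (-1098674/(-934633) - 450482/V)) = √(454206 + (-1098674/(-934633) - 450482/1528354)) = √(454206 + (-1098674*(-1/934633) - 450482*1/1528354)) = √(454206 + (1098674/934633 - 225241/764177)) = √(454206 + 629063729745/714225042041) = √(324405928509004191/714225042041) = √231698837927693158764020193831/714225042041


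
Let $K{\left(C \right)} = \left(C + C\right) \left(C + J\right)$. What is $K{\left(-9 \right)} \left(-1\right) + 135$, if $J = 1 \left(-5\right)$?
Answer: $-117$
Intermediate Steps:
$J = -5$
$K{\left(C \right)} = 2 C \left(-5 + C\right)$ ($K{\left(C \right)} = \left(C + C\right) \left(C - 5\right) = 2 C \left(-5 + C\right)$)
$K{\left(-9 \right)} \left(-1\right) + 135 = 2 \left(-9\right) \left(-5 - 9\right) \left(-1\right) + 135 = 2 \left(-9\right) \left(-14\right) \left(-1\right) + 135 = 252 \left(-1\right) + 135 = -252 + 135 = -117$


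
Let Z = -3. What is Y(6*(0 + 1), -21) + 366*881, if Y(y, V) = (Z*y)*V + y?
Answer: 322830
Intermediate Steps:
Y(y, V) = y - 3*V*y (Y(y, V) = (-3*y)*V + y = -3*V*y + y = y - 3*V*y)
Y(6*(0 + 1), -21) + 366*881 = (6*(0 + 1))*(1 - 3*(-21)) + 366*881 = (6*1)*(1 + 63) + 322446 = 6*64 + 322446 = 384 + 322446 = 322830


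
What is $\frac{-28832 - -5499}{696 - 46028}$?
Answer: $\frac{23333}{45332} \approx 0.51471$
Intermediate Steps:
$\frac{-28832 - -5499}{696 - 46028} = \frac{-28832 + 5499}{-45332} = \left(-23333\right) \left(- \frac{1}{45332}\right) = \frac{23333}{45332}$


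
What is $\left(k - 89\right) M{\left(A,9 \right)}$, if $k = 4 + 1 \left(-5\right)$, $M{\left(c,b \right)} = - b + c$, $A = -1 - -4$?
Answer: $540$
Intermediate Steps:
$A = 3$ ($A = -1 + 4 = 3$)
$M{\left(c,b \right)} = c - b$
$k = -1$ ($k = 4 - 5 = -1$)
$\left(k - 89\right) M{\left(A,9 \right)} = \left(-1 - 89\right) \left(3 - 9\right) = - 90 \left(3 - 9\right) = \left(-90\right) \left(-6\right) = 540$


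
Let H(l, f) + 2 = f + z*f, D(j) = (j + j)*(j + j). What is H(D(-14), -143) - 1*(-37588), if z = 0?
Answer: 37443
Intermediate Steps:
D(j) = 4*j² (D(j) = (2*j)*(2*j) = 4*j²)
H(l, f) = -2 + f (H(l, f) = -2 + (f + 0*f) = -2 + (f + 0) = -2 + f)
H(D(-14), -143) - 1*(-37588) = (-2 - 143) - 1*(-37588) = -145 + 37588 = 37443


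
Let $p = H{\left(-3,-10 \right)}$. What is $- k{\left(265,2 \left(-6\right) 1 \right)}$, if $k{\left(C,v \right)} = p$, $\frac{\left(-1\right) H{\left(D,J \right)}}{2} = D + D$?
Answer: $-12$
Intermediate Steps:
$H{\left(D,J \right)} = - 4 D$ ($H{\left(D,J \right)} = - 2 \left(D + D\right) = - 2 \cdot 2 D = - 4 D$)
$p = 12$ ($p = \left(-4\right) \left(-3\right) = 12$)
$k{\left(C,v \right)} = 12$
$- k{\left(265,2 \left(-6\right) 1 \right)} = \left(-1\right) 12 = -12$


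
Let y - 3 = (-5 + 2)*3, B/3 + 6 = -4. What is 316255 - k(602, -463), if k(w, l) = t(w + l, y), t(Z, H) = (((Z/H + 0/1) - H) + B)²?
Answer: 11305091/36 ≈ 3.1403e+5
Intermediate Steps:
B = -30 (B = -18 + 3*(-4) = -18 - 12 = -30)
y = -6 (y = 3 + (-5 + 2)*3 = 3 - 3*3 = 3 - 9 = -6)
t(Z, H) = (-30 - H + Z/H)² (t(Z, H) = (((Z/H + 0/1) - H) - 30)² = (((Z/H + 0*1) - H) - 30)² = (((Z/H + 0) - H) - 30)² = ((Z/H - H) - 30)² = ((-H + Z/H) - 30)² = (-30 - H + Z/H)²)
k(w, l) = (-144 - l - w)²/36 (k(w, l) = ((-6)² - (w + l) + 30*(-6))²/(-6)² = (36 - (l + w) - 180)²/36 = (36 + (-l - w) - 180)²/36 = (-144 - l - w)²/36)
316255 - k(602, -463) = 316255 - (144 - 463 + 602)²/36 = 316255 - 283²/36 = 316255 - 80089/36 = 11305091/36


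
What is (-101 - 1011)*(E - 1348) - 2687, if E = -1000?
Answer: 2608289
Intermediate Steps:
(-101 - 1011)*(E - 1348) - 2687 = (-101 - 1011)*(-1000 - 1348) - 2687 = -1112*(-2348) - 2687 = 2610976 - 2687 = 2608289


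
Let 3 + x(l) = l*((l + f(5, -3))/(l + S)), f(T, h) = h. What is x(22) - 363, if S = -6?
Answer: -2719/8 ≈ -339.88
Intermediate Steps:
x(l) = -3 + l*(-3 + l)/(-6 + l) (x(l) = -3 + l*((l - 3)/(l - 6)) = -3 + l*((-3 + l)/(-6 + l)) = -3 + l*(-3 + l)/(-6 + l))
x(22) - 363 = (18 + 22² - 6*22)/(-6 + 22) - 363 = (18 + 484 - 132)/16 - 363 = (1/16)*370 - 363 = 185/8 - 363 = -2719/8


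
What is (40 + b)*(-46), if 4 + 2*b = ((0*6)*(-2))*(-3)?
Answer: -1748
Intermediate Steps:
b = -2 (b = -2 + (((0*6)*(-2))*(-3))/2 = -2 + ((0*(-2))*(-3))/2 = -2 + (0*(-3))/2 = -2 + (½)*0 = -2 + 0 = -2)
(40 + b)*(-46) = (40 - 2)*(-46) = 38*(-46) = -1748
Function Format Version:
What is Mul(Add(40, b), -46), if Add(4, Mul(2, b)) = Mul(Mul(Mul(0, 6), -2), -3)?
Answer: -1748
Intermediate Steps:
b = -2 (b = Add(-2, Mul(Rational(1, 2), Mul(Mul(Mul(0, 6), -2), -3))) = Add(-2, Mul(Rational(1, 2), Mul(Mul(0, -2), -3))) = Add(-2, Mul(Rational(1, 2), Mul(0, -3))) = Add(-2, Mul(Rational(1, 2), 0)) = Add(-2, 0) = -2)
Mul(Add(40, b), -46) = Mul(Add(40, -2), -46) = Mul(38, -46) = -1748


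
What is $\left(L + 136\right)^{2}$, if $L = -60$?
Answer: $5776$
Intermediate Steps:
$\left(L + 136\right)^{2} = \left(-60 + 136\right)^{2} = 76^{2} = 5776$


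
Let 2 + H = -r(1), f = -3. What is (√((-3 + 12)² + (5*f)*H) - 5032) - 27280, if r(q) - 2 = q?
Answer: -32312 + 2*√39 ≈ -32300.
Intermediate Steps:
r(q) = 2 + q
H = -5 (H = -2 - (2 + 1) = -2 - 1*3 = -2 - 3 = -5)
(√((-3 + 12)² + (5*f)*H) - 5032) - 27280 = (√((-3 + 12)² + (5*(-3))*(-5)) - 5032) - 27280 = (√(9² - 15*(-5)) - 5032) - 27280 = (√(81 + 75) - 5032) - 27280 = (√156 - 5032) - 27280 = (2*√39 - 5032) - 27280 = (-5032 + 2*√39) - 27280 = -32312 + 2*√39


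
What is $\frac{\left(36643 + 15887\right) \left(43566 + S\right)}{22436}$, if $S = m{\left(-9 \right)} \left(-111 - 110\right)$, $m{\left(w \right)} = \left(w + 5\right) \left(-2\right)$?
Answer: $\frac{548912235}{5609} \approx 97863.0$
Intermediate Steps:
$m{\left(w \right)} = -10 - 2 w$ ($m{\left(w \right)} = \left(5 + w\right) \left(-2\right) = -10 - 2 w$)
$S = -1768$ ($S = \left(-10 - -18\right) \left(-111 - 110\right) = \left(-10 + 18\right) \left(-221\right) = 8 \left(-221\right) = -1768$)
$\frac{\left(36643 + 15887\right) \left(43566 + S\right)}{22436} = \frac{\left(36643 + 15887\right) \left(43566 - 1768\right)}{22436} = 52530 \cdot 41798 \cdot \frac{1}{22436} = 2195648940 \cdot \frac{1}{22436} = \frac{548912235}{5609}$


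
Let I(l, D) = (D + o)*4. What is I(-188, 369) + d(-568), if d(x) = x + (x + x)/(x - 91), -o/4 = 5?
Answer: 546788/659 ≈ 829.72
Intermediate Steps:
o = -20 (o = -4*5 = -20)
d(x) = x + 2*x/(-91 + x) (d(x) = x + (2*x)/(-91 + x) = x + 2*x/(-91 + x))
I(l, D) = -80 + 4*D (I(l, D) = (D - 20)*4 = (-20 + D)*4 = -80 + 4*D)
I(-188, 369) + d(-568) = (-80 + 4*369) - 568*(-89 - 568)/(-91 - 568) = (-80 + 1476) - 568*(-657)/(-659) = 1396 - 568*(-1/659)*(-657) = 1396 - 373176/659 = 546788/659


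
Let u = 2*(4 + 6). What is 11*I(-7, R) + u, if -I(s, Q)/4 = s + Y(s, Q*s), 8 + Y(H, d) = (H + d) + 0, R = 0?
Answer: 988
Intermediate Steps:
Y(H, d) = -8 + H + d (Y(H, d) = -8 + ((H + d) + 0) = -8 + (H + d) = -8 + H + d)
u = 20 (u = 2*10 = 20)
I(s, Q) = 32 - 8*s - 4*Q*s (I(s, Q) = -4*(s + (-8 + s + Q*s)) = -4*(-8 + 2*s + Q*s) = 32 - 8*s - 4*Q*s)
11*I(-7, R) + u = 11*(32 - 8*(-7) - 4*0*(-7)) + 20 = 11*(32 + 56 + 0) + 20 = 11*88 + 20 = 968 + 20 = 988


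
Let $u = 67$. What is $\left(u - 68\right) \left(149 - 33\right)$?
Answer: $-116$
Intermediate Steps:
$\left(u - 68\right) \left(149 - 33\right) = \left(67 - 68\right) \left(149 - 33\right) = \left(67 - 68\right) 116 = \left(-1\right) 116 = -116$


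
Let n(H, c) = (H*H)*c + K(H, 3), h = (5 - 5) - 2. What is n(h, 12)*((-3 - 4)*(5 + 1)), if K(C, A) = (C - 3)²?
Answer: -3066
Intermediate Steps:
K(C, A) = (-3 + C)²
h = -2 (h = 0 - 2 = -2)
n(H, c) = (-3 + H)² + c*H² (n(H, c) = (H*H)*c + (-3 + H)² = H²*c + (-3 + H)² = c*H² + (-3 + H)² = (-3 + H)² + c*H²)
n(h, 12)*((-3 - 4)*(5 + 1)) = ((-3 - 2)² + 12*(-2)²)*((-3 - 4)*(5 + 1)) = ((-5)² + 12*4)*(-7*6) = (25 + 48)*(-42) = 73*(-42) = -3066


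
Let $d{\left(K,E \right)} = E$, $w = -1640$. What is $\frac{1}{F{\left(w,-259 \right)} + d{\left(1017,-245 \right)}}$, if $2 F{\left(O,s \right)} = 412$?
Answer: $- \frac{1}{39} \approx -0.025641$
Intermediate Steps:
$F{\left(O,s \right)} = 206$ ($F{\left(O,s \right)} = \frac{1}{2} \cdot 412 = 206$)
$\frac{1}{F{\left(w,-259 \right)} + d{\left(1017,-245 \right)}} = \frac{1}{206 - 245} = \frac{1}{-39} = - \frac{1}{39}$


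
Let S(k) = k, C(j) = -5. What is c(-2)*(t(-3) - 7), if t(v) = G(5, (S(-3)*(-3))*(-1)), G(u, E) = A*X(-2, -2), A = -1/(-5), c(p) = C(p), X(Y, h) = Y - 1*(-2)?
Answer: 35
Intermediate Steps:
X(Y, h) = 2 + Y (X(Y, h) = Y + 2 = 2 + Y)
c(p) = -5
A = 1/5 (A = -1*(-1/5) = 1/5 ≈ 0.20000)
G(u, E) = 0 (G(u, E) = (2 - 2)/5 = (1/5)*0 = 0)
t(v) = 0
c(-2)*(t(-3) - 7) = -5*(0 - 7) = -5*(-7) = 35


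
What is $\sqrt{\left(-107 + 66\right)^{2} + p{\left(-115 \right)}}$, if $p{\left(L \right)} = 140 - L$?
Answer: $44$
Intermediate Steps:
$\sqrt{\left(-107 + 66\right)^{2} + p{\left(-115 \right)}} = \sqrt{\left(-107 + 66\right)^{2} + \left(140 - -115\right)} = \sqrt{\left(-41\right)^{2} + \left(140 + 115\right)} = \sqrt{1681 + 255} = \sqrt{1936} = 44$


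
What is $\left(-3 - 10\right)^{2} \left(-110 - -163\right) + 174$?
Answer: $9131$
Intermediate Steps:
$\left(-3 - 10\right)^{2} \left(-110 - -163\right) + 174 = \left(-13\right)^{2} \left(-110 + 163\right) + 174 = 169 \cdot 53 + 174 = 8957 + 174 = 9131$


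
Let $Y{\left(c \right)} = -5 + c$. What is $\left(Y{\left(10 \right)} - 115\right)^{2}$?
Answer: $12100$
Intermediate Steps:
$\left(Y{\left(10 \right)} - 115\right)^{2} = \left(\left(-5 + 10\right) - 115\right)^{2} = \left(5 - 115\right)^{2} = \left(-110\right)^{2} = 12100$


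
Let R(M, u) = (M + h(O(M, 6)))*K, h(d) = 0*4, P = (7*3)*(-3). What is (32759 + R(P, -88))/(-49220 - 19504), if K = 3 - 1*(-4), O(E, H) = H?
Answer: -16159/34362 ≈ -0.47026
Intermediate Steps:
P = -63 (P = 21*(-3) = -63)
K = 7 (K = 3 + 4 = 7)
h(d) = 0
R(M, u) = 7*M (R(M, u) = (M + 0)*7 = M*7 = 7*M)
(32759 + R(P, -88))/(-49220 - 19504) = (32759 + 7*(-63))/(-49220 - 19504) = (32759 - 441)/(-68724) = 32318*(-1/68724) = -16159/34362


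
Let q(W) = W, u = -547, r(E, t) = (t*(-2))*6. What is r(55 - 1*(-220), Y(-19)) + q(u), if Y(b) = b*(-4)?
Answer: -1459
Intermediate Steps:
Y(b) = -4*b
r(E, t) = -12*t (r(E, t) = -2*t*6 = -12*t)
r(55 - 1*(-220), Y(-19)) + q(u) = -(-48)*(-19) - 547 = -12*76 - 547 = -912 - 547 = -1459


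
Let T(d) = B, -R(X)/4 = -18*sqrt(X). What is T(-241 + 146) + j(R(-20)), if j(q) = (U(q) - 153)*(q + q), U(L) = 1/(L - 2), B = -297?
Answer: 9*(-1762593*I + 2536*sqrt(5))/(I + 72*sqrt(5)) ≈ -295.0 - 98530.0*I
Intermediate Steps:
R(X) = 72*sqrt(X) (R(X) = -(-72)*sqrt(X) = 72*sqrt(X))
U(L) = 1/(-2 + L)
T(d) = -297
j(q) = 2*q*(-153 + 1/(-2 + q)) (j(q) = (1/(-2 + q) - 153)*(q + q) = (-153 + 1/(-2 + q))*(2*q) = 2*q*(-153 + 1/(-2 + q)))
T(-241 + 146) + j(R(-20)) = -297 + 2*(72*sqrt(-20))*(307 - 11016*sqrt(-20))/(-2 + 72*sqrt(-20)) = -297 + 2*(72*(2*I*sqrt(5)))*(307 - 11016*2*I*sqrt(5))/(-2 + 72*(2*I*sqrt(5))) = -297 + 2*(144*I*sqrt(5))*(307 - 22032*I*sqrt(5))/(-2 + 144*I*sqrt(5)) = -297 + 288*I*sqrt(5)*(307 - 22032*I*sqrt(5))/(-2 + 144*I*sqrt(5))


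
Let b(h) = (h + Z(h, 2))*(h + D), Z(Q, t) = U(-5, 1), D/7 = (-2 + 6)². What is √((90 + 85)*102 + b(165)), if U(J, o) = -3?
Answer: 2*√15681 ≈ 250.45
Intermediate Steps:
D = 112 (D = 7*(-2 + 6)² = 7*4² = 7*16 = 112)
Z(Q, t) = -3
b(h) = (-3 + h)*(112 + h) (b(h) = (h - 3)*(h + 112) = (-3 + h)*(112 + h))
√((90 + 85)*102 + b(165)) = √((90 + 85)*102 + (-336 + 165² + 109*165)) = √(175*102 + (-336 + 27225 + 17985)) = √(17850 + 44874) = √62724 = 2*√15681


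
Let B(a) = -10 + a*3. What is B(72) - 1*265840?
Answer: -265634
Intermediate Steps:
B(a) = -10 + 3*a
B(72) - 1*265840 = (-10 + 3*72) - 1*265840 = (-10 + 216) - 265840 = 206 - 265840 = -265634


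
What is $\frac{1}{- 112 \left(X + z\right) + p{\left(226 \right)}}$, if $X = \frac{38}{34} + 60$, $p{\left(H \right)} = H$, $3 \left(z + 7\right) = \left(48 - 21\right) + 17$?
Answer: $- \frac{51}{381370} \approx -0.00013373$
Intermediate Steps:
$z = \frac{23}{3}$ ($z = -7 + \frac{\left(48 - 21\right) + 17}{3} = -7 + \frac{27 + 17}{3} = -7 + \frac{1}{3} \cdot 44 = -7 + \frac{44}{3} = \frac{23}{3} \approx 7.6667$)
$X = \frac{1039}{17}$ ($X = 38 \cdot \frac{1}{34} + 60 = \frac{19}{17} + 60 = \frac{1039}{17} \approx 61.118$)
$\frac{1}{- 112 \left(X + z\right) + p{\left(226 \right)}} = \frac{1}{- 112 \left(\frac{1039}{17} + \frac{23}{3}\right) + 226} = \frac{1}{\left(-112\right) \frac{3508}{51} + 226} = \frac{1}{- \frac{392896}{51} + 226} = \frac{1}{- \frac{381370}{51}} = - \frac{51}{381370}$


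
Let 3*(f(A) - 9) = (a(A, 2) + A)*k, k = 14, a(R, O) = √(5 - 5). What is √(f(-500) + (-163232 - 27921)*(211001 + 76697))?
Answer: I*√494949043065/3 ≈ 2.3451e+5*I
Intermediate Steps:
a(R, O) = 0 (a(R, O) = √0 = 0)
f(A) = 9 + 14*A/3 (f(A) = 9 + ((0 + A)*14)/3 = 9 + (A*14)/3 = 9 + (14*A)/3 = 9 + 14*A/3)
√(f(-500) + (-163232 - 27921)*(211001 + 76697)) = √((9 + (14/3)*(-500)) + (-163232 - 27921)*(211001 + 76697)) = √((9 - 7000/3) - 191153*287698) = √(-6973/3 - 54994335794) = √(-164983014355/3) = I*√494949043065/3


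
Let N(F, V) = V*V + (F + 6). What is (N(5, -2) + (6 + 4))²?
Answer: 625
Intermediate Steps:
N(F, V) = 6 + F + V² (N(F, V) = V² + (6 + F) = 6 + F + V²)
(N(5, -2) + (6 + 4))² = ((6 + 5 + (-2)²) + (6 + 4))² = ((6 + 5 + 4) + 10)² = (15 + 10)² = 25² = 625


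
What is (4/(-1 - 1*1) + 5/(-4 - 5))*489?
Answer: -3749/3 ≈ -1249.7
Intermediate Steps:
(4/(-1 - 1*1) + 5/(-4 - 5))*489 = (4/(-1 - 1) + 5/(-9))*489 = (4/(-2) + 5*(-1/9))*489 = (4*(-1/2) - 5/9)*489 = (-2 - 5/9)*489 = -23/9*489 = -3749/3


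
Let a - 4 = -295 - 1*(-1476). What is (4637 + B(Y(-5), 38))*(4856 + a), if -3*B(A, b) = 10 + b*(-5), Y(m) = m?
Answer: 28374577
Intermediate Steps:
a = 1185 (a = 4 + (-295 - 1*(-1476)) = 4 + (-295 + 1476) = 4 + 1181 = 1185)
B(A, b) = -10/3 + 5*b/3 (B(A, b) = -(10 + b*(-5))/3 = -(10 - 5*b)/3 = -10/3 + 5*b/3)
(4637 + B(Y(-5), 38))*(4856 + a) = (4637 + (-10/3 + (5/3)*38))*(4856 + 1185) = (4637 + (-10/3 + 190/3))*6041 = (4637 + 60)*6041 = 4697*6041 = 28374577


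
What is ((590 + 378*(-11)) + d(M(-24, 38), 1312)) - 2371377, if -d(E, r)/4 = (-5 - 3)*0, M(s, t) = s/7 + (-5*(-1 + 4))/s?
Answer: -2374945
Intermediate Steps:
M(s, t) = -15/s + s/7 (M(s, t) = s*(⅐) + (-5*3)/s = s/7 - 15/s = -15/s + s/7)
d(E, r) = 0 (d(E, r) = -4*(-5 - 3)*0 = -(-32)*0 = -4*0 = 0)
((590 + 378*(-11)) + d(M(-24, 38), 1312)) - 2371377 = ((590 + 378*(-11)) + 0) - 2371377 = ((590 - 4158) + 0) - 2371377 = (-3568 + 0) - 2371377 = -3568 - 2371377 = -2374945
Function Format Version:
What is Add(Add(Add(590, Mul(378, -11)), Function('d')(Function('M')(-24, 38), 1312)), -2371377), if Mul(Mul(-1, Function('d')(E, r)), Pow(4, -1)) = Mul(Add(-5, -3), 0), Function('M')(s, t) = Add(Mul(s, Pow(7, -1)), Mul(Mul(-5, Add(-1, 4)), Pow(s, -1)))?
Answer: -2374945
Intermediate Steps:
Function('M')(s, t) = Add(Mul(-15, Pow(s, -1)), Mul(Rational(1, 7), s)) (Function('M')(s, t) = Add(Mul(s, Rational(1, 7)), Mul(Mul(-5, 3), Pow(s, -1))) = Add(Mul(Rational(1, 7), s), Mul(-15, Pow(s, -1))) = Add(Mul(-15, Pow(s, -1)), Mul(Rational(1, 7), s)))
Function('d')(E, r) = 0 (Function('d')(E, r) = Mul(-4, Mul(Add(-5, -3), 0)) = Mul(-4, Mul(-8, 0)) = Mul(-4, 0) = 0)
Add(Add(Add(590, Mul(378, -11)), Function('d')(Function('M')(-24, 38), 1312)), -2371377) = Add(Add(Add(590, Mul(378, -11)), 0), -2371377) = Add(Add(Add(590, -4158), 0), -2371377) = Add(Add(-3568, 0), -2371377) = Add(-3568, -2371377) = -2374945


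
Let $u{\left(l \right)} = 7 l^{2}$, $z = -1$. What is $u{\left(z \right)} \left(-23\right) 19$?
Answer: $-3059$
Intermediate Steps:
$u{\left(z \right)} \left(-23\right) 19 = 7 \left(-1\right)^{2} \left(-23\right) 19 = 7 \cdot 1 \left(-23\right) 19 = 7 \left(-23\right) 19 = \left(-161\right) 19 = -3059$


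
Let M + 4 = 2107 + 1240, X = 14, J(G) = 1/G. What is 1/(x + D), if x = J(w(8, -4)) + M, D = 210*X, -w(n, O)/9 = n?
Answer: 72/452375 ≈ 0.00015916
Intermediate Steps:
w(n, O) = -9*n
M = 3343 (M = -4 + (2107 + 1240) = -4 + 3347 = 3343)
D = 2940 (D = 210*14 = 2940)
x = 240695/72 (x = 1/(-9*8) + 3343 = 1/(-72) + 3343 = -1/72 + 3343 = 240695/72 ≈ 3343.0)
1/(x + D) = 1/(240695/72 + 2940) = 1/(452375/72) = 72/452375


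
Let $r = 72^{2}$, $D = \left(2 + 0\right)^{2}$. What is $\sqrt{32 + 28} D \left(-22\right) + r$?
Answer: $5184 - 176 \sqrt{15} \approx 4502.4$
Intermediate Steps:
$D = 4$ ($D = 2^{2} = 4$)
$r = 5184$
$\sqrt{32 + 28} D \left(-22\right) + r = \sqrt{32 + 28} \cdot 4 \left(-22\right) + 5184 = \sqrt{60} \cdot 4 \left(-22\right) + 5184 = 2 \sqrt{15} \cdot 4 \left(-22\right) + 5184 = 8 \sqrt{15} \left(-22\right) + 5184 = - 176 \sqrt{15} + 5184 = 5184 - 176 \sqrt{15}$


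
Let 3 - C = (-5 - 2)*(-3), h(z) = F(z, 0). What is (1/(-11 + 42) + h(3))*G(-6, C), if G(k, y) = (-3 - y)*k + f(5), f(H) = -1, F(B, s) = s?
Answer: -91/31 ≈ -2.9355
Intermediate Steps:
h(z) = 0
C = -18 (C = 3 - (-5 - 2)*(-3) = 3 - (-7)*(-3) = 3 - 1*21 = 3 - 21 = -18)
G(k, y) = -1 + k*(-3 - y) (G(k, y) = (-3 - y)*k - 1 = k*(-3 - y) - 1 = -1 + k*(-3 - y))
(1/(-11 + 42) + h(3))*G(-6, C) = (1/(-11 + 42) + 0)*(-1 - 3*(-6) - 1*(-6)*(-18)) = (1/31 + 0)*(-1 + 18 - 108) = (1/31 + 0)*(-91) = (1/31)*(-91) = -91/31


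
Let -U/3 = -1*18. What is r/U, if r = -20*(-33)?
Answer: 110/9 ≈ 12.222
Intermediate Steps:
r = 660
U = 54 (U = -(-3)*18 = -3*(-18) = 54)
r/U = 660/54 = 660*(1/54) = 110/9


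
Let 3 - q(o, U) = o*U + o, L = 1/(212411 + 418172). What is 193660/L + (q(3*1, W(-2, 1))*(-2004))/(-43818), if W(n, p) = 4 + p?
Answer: 891832893700330/7303 ≈ 1.2212e+11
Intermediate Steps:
L = 1/630583 ≈ 1.5858e-6
q(o, U) = 3 - o - U*o (q(o, U) = 3 - (o*U + o) = 3 - (U*o + o) = 3 - (o + U*o) = 3 + (-o - U*o) = 3 - o - U*o)
193660/L + (q(3*1, W(-2, 1))*(-2004))/(-43818) = 193660/(1/630583) + ((3 - 3 - (4 + 1)*3*1)*(-2004))/(-43818) = 193660*630583 + ((3 - 1*3 - 1*5*3)*(-2004))*(-1/43818) = 122118703780 + ((3 - 3 - 15)*(-2004))*(-1/43818) = 122118703780 - 15*(-2004)*(-1/43818) = 122118703780 + 30060*(-1/43818) = 122118703780 - 5010/7303 = 891832893700330/7303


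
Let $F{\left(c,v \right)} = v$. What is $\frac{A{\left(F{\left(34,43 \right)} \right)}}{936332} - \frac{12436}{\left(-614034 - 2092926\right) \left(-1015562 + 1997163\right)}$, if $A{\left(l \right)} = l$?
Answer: $\frac{3570915433501}{77749341286000710} \approx 4.5929 \cdot 10^{-5}$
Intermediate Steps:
$\frac{A{\left(F{\left(34,43 \right)} \right)}}{936332} - \frac{12436}{\left(-614034 - 2092926\right) \left(-1015562 + 1997163\right)} = \frac{43}{936332} - \frac{12436}{\left(-614034 - 2092926\right) \left(-1015562 + 1997163\right)} = 43 \cdot \frac{1}{936332} - \frac{12436}{\left(-2706960\right) 981601} = \frac{43}{936332} - \frac{12436}{-2657154642960} = \frac{43}{936332} - - \frac{3109}{664288660740} = \frac{43}{936332} + \frac{3109}{664288660740} = \frac{3570915433501}{77749341286000710}$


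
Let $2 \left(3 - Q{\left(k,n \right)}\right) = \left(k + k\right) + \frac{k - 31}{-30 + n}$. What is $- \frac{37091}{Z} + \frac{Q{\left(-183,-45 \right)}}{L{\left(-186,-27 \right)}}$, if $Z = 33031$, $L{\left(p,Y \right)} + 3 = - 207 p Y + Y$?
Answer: $- \frac{5866933081}{5223909600} \approx -1.1231$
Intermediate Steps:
$L{\left(p,Y \right)} = -3 + Y - 207 Y p$ ($L{\left(p,Y \right)} = -3 + \left(- 207 p Y + Y\right) = -3 - \left(- Y + 207 Y p\right) = -3 + Y - 207 Y p$)
$Q{\left(k,n \right)} = 3 - k - \frac{-31 + k}{2 \left(-30 + n\right)}$ ($Q{\left(k,n \right)} = 3 - \frac{\left(k + k\right) + \frac{k - 31}{-30 + n}}{2} = 3 - \frac{2 k + \frac{-31 + k}{-30 + n}}{2} = 3 - \left(k + \frac{-31 + k}{2 \left(-30 + n\right)}\right) = 3 - k - \frac{-31 + k}{2 \left(-30 + n\right)}$)
$- \frac{37091}{Z} + \frac{Q{\left(-183,-45 \right)}}{L{\left(-186,-27 \right)}} = - \frac{37091}{33031} + \frac{\frac{1}{2} \frac{1}{-30 - 45} \left(-149 + 6 \left(-45\right) + 59 \left(-183\right) - \left(-366\right) \left(-45\right)\right)}{-3 - 27 - \left(-5589\right) \left(-186\right)} = \left(-37091\right) \frac{1}{33031} + \frac{\frac{1}{2} \frac{1}{-75} \left(-149 - 270 - 10797 - 16470\right)}{-3 - 27 - 1039554} = - \frac{1279}{1139} + \frac{\frac{1}{2} \left(- \frac{1}{75}\right) \left(-27686\right)}{-1039584} = - \frac{1279}{1139} + \frac{13843}{75} \left(- \frac{1}{1039584}\right) = - \frac{1279}{1139} - \frac{13843}{77968800} = - \frac{5866933081}{5223909600}$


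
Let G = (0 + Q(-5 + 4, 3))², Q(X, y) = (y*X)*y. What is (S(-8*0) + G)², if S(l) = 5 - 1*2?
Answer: 7056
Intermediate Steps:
Q(X, y) = X*y² (Q(X, y) = (X*y)*y = X*y²)
G = 81 (G = (0 + (-5 + 4)*3²)² = (0 - 1*9)² = (0 - 9)² = (-9)² = 81)
S(l) = 3 (S(l) = 5 - 2 = 3)
(S(-8*0) + G)² = (3 + 81)² = 84² = 7056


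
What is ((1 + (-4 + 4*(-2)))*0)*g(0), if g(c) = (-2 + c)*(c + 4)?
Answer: 0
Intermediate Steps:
g(c) = (-2 + c)*(4 + c)
((1 + (-4 + 4*(-2)))*0)*g(0) = ((1 + (-4 + 4*(-2)))*0)*(-8 + 0² + 2*0) = ((1 + (-4 - 8))*0)*(-8 + 0 + 0) = ((1 - 12)*0)*(-8) = -11*0*(-8) = 0*(-8) = 0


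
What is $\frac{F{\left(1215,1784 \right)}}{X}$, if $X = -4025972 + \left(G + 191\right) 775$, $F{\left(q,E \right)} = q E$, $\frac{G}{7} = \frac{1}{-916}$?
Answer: $- \frac{1985484960}{3552204877} \approx -0.55894$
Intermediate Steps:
$G = - \frac{7}{916}$ ($G = \frac{7}{-916} = 7 \left(- \frac{1}{916}\right) = - \frac{7}{916} \approx -0.0076419$)
$F{\left(q,E \right)} = E q$
$X = - \frac{3552204877}{916}$ ($X = -4025972 + \left(- \frac{7}{916} + 191\right) 775 = -4025972 + \frac{174949}{916} \cdot 775 = -4025972 + \frac{135585475}{916} = - \frac{3552204877}{916} \approx -3.878 \cdot 10^{6}$)
$\frac{F{\left(1215,1784 \right)}}{X} = \frac{1784 \cdot 1215}{- \frac{3552204877}{916}} = 2167560 \left(- \frac{916}{3552204877}\right) = - \frac{1985484960}{3552204877}$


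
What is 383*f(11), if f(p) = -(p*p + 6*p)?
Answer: -71621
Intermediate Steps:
f(p) = -p**2 - 6*p (f(p) = -(p**2 + 6*p) = -p**2 - 6*p)
383*f(11) = 383*(-1*11*(6 + 11)) = 383*(-1*11*17) = 383*(-187) = -71621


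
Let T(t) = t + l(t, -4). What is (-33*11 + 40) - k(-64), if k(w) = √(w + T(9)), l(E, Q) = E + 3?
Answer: -323 - I*√43 ≈ -323.0 - 6.5574*I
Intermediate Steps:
l(E, Q) = 3 + E
T(t) = 3 + 2*t (T(t) = t + (3 + t) = 3 + 2*t)
k(w) = √(21 + w) (k(w) = √(w + (3 + 2*9)) = √(w + (3 + 18)) = √(w + 21) = √(21 + w))
(-33*11 + 40) - k(-64) = (-33*11 + 40) - √(21 - 64) = (-363 + 40) - √(-43) = -323 - I*√43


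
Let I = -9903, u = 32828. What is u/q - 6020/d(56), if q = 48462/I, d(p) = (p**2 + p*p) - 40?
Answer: -2059235817/306926 ≈ -6709.2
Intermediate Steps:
d(p) = -40 + 2*p**2 (d(p) = (p**2 + p**2) - 40 = 2*p**2 - 40 = -40 + 2*p**2)
q = -16154/3301 (q = 48462/(-9903) = 48462*(-1/9903) = -16154/3301 ≈ -4.8937)
u/q - 6020/d(56) = 32828/(-16154/3301) - 6020/(-40 + 2*56**2) = 32828*(-3301/16154) - 6020/(-40 + 2*3136) = -54182614/8077 - 6020/(-40 + 6272) = -54182614/8077 - 6020/6232 = -54182614/8077 - 6020*1/6232 = -54182614/8077 - 1505/1558 = -2059235817/306926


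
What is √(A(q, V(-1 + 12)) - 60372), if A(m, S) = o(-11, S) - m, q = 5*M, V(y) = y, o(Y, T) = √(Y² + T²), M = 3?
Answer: √(-60387 + 11*√2) ≈ 245.71*I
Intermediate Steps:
o(Y, T) = √(T² + Y²)
q = 15 (q = 5*3 = 15)
A(m, S) = √(121 + S²) - m (A(m, S) = √(S² + (-11)²) - m = √(S² + 121) - m = √(121 + S²) - m)
√(A(q, V(-1 + 12)) - 60372) = √((√(121 + (-1 + 12)²) - 1*15) - 60372) = √((√(121 + 11²) - 15) - 60372) = √((√(121 + 121) - 15) - 60372) = √((√242 - 15) - 60372) = √((11*√2 - 15) - 60372) = √((-15 + 11*√2) - 60372) = √(-60387 + 11*√2)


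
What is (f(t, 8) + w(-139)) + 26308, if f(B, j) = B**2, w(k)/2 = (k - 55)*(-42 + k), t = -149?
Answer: 118737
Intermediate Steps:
w(k) = 2*(-55 + k)*(-42 + k) (w(k) = 2*((k - 55)*(-42 + k)) = 2*((-55 + k)*(-42 + k)) = 2*(-55 + k)*(-42 + k))
(f(t, 8) + w(-139)) + 26308 = ((-149)**2 + (4620 - 194*(-139) + 2*(-139)**2)) + 26308 = (22201 + (4620 + 26966 + 2*19321)) + 26308 = (22201 + (4620 + 26966 + 38642)) + 26308 = (22201 + 70228) + 26308 = 92429 + 26308 = 118737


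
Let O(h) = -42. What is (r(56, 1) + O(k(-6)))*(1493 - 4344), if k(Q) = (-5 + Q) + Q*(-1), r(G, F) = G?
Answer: -39914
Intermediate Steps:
k(Q) = -5 (k(Q) = (-5 + Q) - Q = -5)
(r(56, 1) + O(k(-6)))*(1493 - 4344) = (56 - 42)*(1493 - 4344) = 14*(-2851) = -39914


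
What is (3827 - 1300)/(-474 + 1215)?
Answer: 133/39 ≈ 3.4103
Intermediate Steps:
(3827 - 1300)/(-474 + 1215) = 2527/741 = 2527*(1/741) = 133/39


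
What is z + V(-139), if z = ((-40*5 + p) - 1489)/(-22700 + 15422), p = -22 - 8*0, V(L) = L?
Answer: -1009931/7278 ≈ -138.76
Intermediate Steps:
p = -22 (p = -22 + 0 = -22)
z = 1711/7278 (z = ((-40*5 - 22) - 1489)/(-22700 + 15422) = ((-200 - 22) - 1489)/(-7278) = (-222 - 1489)*(-1/7278) = -1711*(-1/7278) = 1711/7278 ≈ 0.23509)
z + V(-139) = 1711/7278 - 139 = -1009931/7278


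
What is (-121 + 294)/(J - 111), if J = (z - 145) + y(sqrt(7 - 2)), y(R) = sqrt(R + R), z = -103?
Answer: -173/(359 - sqrt(2)*5**(1/4)) ≈ -0.48475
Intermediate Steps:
y(R) = sqrt(2)*sqrt(R) (y(R) = sqrt(2*R) = sqrt(2)*sqrt(R))
J = -248 + sqrt(2)*5**(1/4) (J = (-103 - 145) + sqrt(2)*sqrt(sqrt(7 - 2)) = -248 + sqrt(2)*sqrt(sqrt(5)) = -248 + sqrt(2)*5**(1/4) ≈ -245.89)
(-121 + 294)/(J - 111) = (-121 + 294)/((-248 + sqrt(2)*5**(1/4)) - 111) = 173/(-359 + sqrt(2)*5**(1/4))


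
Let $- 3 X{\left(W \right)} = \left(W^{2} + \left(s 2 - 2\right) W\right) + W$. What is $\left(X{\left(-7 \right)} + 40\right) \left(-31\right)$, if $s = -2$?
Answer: $-372$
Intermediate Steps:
$X{\left(W \right)} = - \frac{W^{2}}{3} + \frac{5 W}{3}$ ($X{\left(W \right)} = - \frac{\left(W^{2} + \left(\left(-2\right) 2 - 2\right) W\right) + W}{3} = - \frac{\left(W^{2} + \left(-4 - 2\right) W\right) + W}{3} = - \frac{\left(W^{2} - 6 W\right) + W}{3} = - \frac{W^{2} - 5 W}{3} = - \frac{W^{2}}{3} + \frac{5 W}{3}$)
$\left(X{\left(-7 \right)} + 40\right) \left(-31\right) = \left(\frac{1}{3} \left(-7\right) \left(5 - -7\right) + 40\right) \left(-31\right) = \left(\frac{1}{3} \left(-7\right) \left(5 + 7\right) + 40\right) \left(-31\right) = \left(\frac{1}{3} \left(-7\right) 12 + 40\right) \left(-31\right) = \left(-28 + 40\right) \left(-31\right) = 12 \left(-31\right) = -372$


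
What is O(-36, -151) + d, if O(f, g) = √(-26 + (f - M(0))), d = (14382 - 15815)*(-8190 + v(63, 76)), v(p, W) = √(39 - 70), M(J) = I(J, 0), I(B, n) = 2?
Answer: 11736270 + 8*I - 1433*I*√31 ≈ 1.1736e+7 - 7970.6*I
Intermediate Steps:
M(J) = 2
v(p, W) = I*√31 (v(p, W) = √(-31) = I*√31)
d = 11736270 - 1433*I*√31 (d = (14382 - 15815)*(-8190 + I*√31) = -1433*(-8190 + I*√31) = 11736270 - 1433*I*√31 ≈ 1.1736e+7 - 7978.6*I)
O(f, g) = √(-28 + f) (O(f, g) = √(-26 + (f - 1*2)) = √(-26 + (f - 2)) = √(-26 + (-2 + f)) = √(-28 + f))
O(-36, -151) + d = √(-28 - 36) + (11736270 - 1433*I*√31) = √(-64) + (11736270 - 1433*I*√31) = 8*I + (11736270 - 1433*I*√31) = 11736270 + 8*I - 1433*I*√31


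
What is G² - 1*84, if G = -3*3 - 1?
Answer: 16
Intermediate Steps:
G = -10 (G = -9 - 1 = -10)
G² - 1*84 = (-10)² - 1*84 = 100 - 84 = 16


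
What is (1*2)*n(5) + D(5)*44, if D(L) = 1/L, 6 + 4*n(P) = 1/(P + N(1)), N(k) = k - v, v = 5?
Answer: 63/10 ≈ 6.3000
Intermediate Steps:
N(k) = -5 + k (N(k) = k - 1*5 = k - 5 = -5 + k)
n(P) = -3/2 + 1/(4*(-4 + P)) (n(P) = -3/2 + 1/(4*(P + (-5 + 1))) = -3/2 + 1/(4*(P - 4)) = -3/2 + 1/(4*(-4 + P)))
(1*2)*n(5) + D(5)*44 = (1*2)*((25 - 6*5)/(4*(-4 + 5))) + 44/5 = 2*((¼)*(25 - 30)/1) + (⅕)*44 = 2*((¼)*1*(-5)) + 44/5 = 2*(-5/4) + 44/5 = -5/2 + 44/5 = 63/10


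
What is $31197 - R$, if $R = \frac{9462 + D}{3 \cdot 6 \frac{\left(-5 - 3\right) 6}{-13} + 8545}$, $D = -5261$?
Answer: $\frac{3492418340}{111949} \approx 31197.0$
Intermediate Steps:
$R = \frac{54613}{111949}$ ($R = \frac{9462 - 5261}{3 \cdot 6 \frac{\left(-5 - 3\right) 6}{-13} + 8545} = \frac{4201}{18 \left(-8\right) 6 \left(- \frac{1}{13}\right) + 8545} = \frac{4201}{18 \left(\left(-48\right) \left(- \frac{1}{13}\right)\right) + 8545} = \frac{4201}{18 \cdot \frac{48}{13} + 8545} = \frac{4201}{\frac{864}{13} + 8545} = \frac{4201}{\frac{111949}{13}} = 4201 \cdot \frac{13}{111949} = \frac{54613}{111949} \approx 0.48784$)
$31197 - R = 31197 - \frac{54613}{111949} = \frac{3492418340}{111949}$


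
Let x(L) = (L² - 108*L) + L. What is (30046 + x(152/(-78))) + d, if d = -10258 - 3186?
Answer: 25574566/1521 ≈ 16814.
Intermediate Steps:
x(L) = L² - 107*L
d = -13444
(30046 + x(152/(-78))) + d = (30046 + (152/(-78))*(-107 + 152/(-78))) - 13444 = (30046 + (152*(-1/78))*(-107 + 152*(-1/78))) - 13444 = (30046 - 76*(-107 - 76/39)/39) - 13444 = (30046 - 76/39*(-4249/39)) - 13444 = (30046 + 322924/1521) - 13444 = 46022890/1521 - 13444 = 25574566/1521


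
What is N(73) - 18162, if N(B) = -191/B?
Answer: -1326017/73 ≈ -18165.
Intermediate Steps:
N(73) - 18162 = -191/73 - 18162 = -1326017/73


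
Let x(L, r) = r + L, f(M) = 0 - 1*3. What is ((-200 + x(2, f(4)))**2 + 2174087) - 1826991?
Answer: 387497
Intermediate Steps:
f(M) = -3 (f(M) = 0 - 3 = -3)
x(L, r) = L + r
((-200 + x(2, f(4)))**2 + 2174087) - 1826991 = ((-200 + (2 - 3))**2 + 2174087) - 1826991 = ((-200 - 1)**2 + 2174087) - 1826991 = ((-201)**2 + 2174087) - 1826991 = (40401 + 2174087) - 1826991 = 2214488 - 1826991 = 387497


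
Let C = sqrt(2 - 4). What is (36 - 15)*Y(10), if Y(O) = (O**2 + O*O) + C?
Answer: 4200 + 21*I*sqrt(2) ≈ 4200.0 + 29.698*I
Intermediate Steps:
C = I*sqrt(2) (C = sqrt(-2) = I*sqrt(2) ≈ 1.4142*I)
Y(O) = 2*O**2 + I*sqrt(2) (Y(O) = (O**2 + O*O) + I*sqrt(2) = (O**2 + O**2) + I*sqrt(2) = 2*O**2 + I*sqrt(2))
(36 - 15)*Y(10) = (36 - 15)*(2*10**2 + I*sqrt(2)) = 21*(2*100 + I*sqrt(2)) = 21*(200 + I*sqrt(2)) = 4200 + 21*I*sqrt(2)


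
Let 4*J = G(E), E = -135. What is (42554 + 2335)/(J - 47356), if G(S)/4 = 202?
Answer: -14963/15718 ≈ -0.95197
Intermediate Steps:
G(S) = 808 (G(S) = 4*202 = 808)
J = 202 (J = (1/4)*808 = 202)
(42554 + 2335)/(J - 47356) = (42554 + 2335)/(202 - 47356) = 44889/(-47154) = 44889*(-1/47154) = -14963/15718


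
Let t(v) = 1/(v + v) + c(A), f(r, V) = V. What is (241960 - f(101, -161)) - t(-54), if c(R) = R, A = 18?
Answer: 26147125/108 ≈ 2.4210e+5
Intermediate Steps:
t(v) = 18 + 1/(2*v) (t(v) = 1/(v + v) + 18 = 1/(2*v) + 18 = 18 + 1/(2*v))
(241960 - f(101, -161)) - t(-54) = (241960 - 1*(-161)) - (18 + (½)/(-54)) = (241960 + 161) - (18 + (½)*(-1/54)) = 242121 - (18 - 1/108) = 242121 - 1*1943/108 = 242121 - 1943/108 = 26147125/108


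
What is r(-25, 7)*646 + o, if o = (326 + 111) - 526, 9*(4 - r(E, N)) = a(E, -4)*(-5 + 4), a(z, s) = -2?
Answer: 21163/9 ≈ 2351.4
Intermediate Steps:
r(E, N) = 34/9 (r(E, N) = 4 - (-2)*(-5 + 4)/9 = 4 - (-2)*(-1)/9 = 4 - ⅑*2 = 4 - 2/9 = 34/9)
o = -89 (o = 437 - 526 = -89)
r(-25, 7)*646 + o = (34/9)*646 - 89 = 21964/9 - 89 = 21163/9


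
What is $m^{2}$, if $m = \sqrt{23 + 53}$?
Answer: $76$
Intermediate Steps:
$m = 2 \sqrt{19}$ ($m = \sqrt{76} = 2 \sqrt{19} \approx 8.7178$)
$m^{2} = \left(2 \sqrt{19}\right)^{2} = 76$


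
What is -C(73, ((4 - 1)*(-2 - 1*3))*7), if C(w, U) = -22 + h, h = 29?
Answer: -7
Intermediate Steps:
C(w, U) = 7 (C(w, U) = -22 + 29 = 7)
-C(73, ((4 - 1)*(-2 - 1*3))*7) = -1*7 = -7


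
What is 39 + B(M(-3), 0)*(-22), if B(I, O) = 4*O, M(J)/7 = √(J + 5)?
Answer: 39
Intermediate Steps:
M(J) = 7*√(5 + J) (M(J) = 7*√(J + 5) = 7*√(5 + J))
39 + B(M(-3), 0)*(-22) = 39 + (4*0)*(-22) = 39 + 0*(-22) = 39 + 0 = 39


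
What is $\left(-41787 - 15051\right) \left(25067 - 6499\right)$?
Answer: $-1055367984$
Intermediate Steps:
$\left(-41787 - 15051\right) \left(25067 - 6499\right) = \left(-56838\right) 18568 = -1055367984$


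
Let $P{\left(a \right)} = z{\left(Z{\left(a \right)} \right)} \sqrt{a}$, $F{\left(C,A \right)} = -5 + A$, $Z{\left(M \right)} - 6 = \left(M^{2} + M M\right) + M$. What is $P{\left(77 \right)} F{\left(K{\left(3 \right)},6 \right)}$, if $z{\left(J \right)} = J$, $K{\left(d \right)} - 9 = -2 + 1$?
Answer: $11941 \sqrt{77} \approx 1.0478 \cdot 10^{5}$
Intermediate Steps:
$Z{\left(M \right)} = 6 + M + 2 M^{2}$ ($Z{\left(M \right)} = 6 + \left(\left(M^{2} + M M\right) + M\right) = 6 + \left(\left(M^{2} + M^{2}\right) + M\right) = 6 + \left(2 M^{2} + M\right) = 6 + \left(M + 2 M^{2}\right) = 6 + M + 2 M^{2}$)
$K{\left(d \right)} = 8$ ($K{\left(d \right)} = 9 + \left(-2 + 1\right) = 9 - 1 = 8$)
$P{\left(a \right)} = \sqrt{a} \left(6 + a + 2 a^{2}\right)$ ($P{\left(a \right)} = \left(6 + a + 2 a^{2}\right) \sqrt{a} = \sqrt{a} \left(6 + a + 2 a^{2}\right)$)
$P{\left(77 \right)} F{\left(K{\left(3 \right)},6 \right)} = \sqrt{77} \left(6 + 77 + 2 \cdot 77^{2}\right) \left(-5 + 6\right) = \sqrt{77} \left(6 + 77 + 2 \cdot 5929\right) 1 = \sqrt{77} \left(6 + 77 + 11858\right) 1 = \sqrt{77} \cdot 11941 \cdot 1 = 11941 \sqrt{77} \cdot 1 = 11941 \sqrt{77}$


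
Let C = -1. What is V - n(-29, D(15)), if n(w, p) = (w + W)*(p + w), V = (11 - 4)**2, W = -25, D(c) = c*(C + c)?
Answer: 9823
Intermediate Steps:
D(c) = c*(-1 + c)
V = 49 (V = 7**2 = 49)
n(w, p) = (-25 + w)*(p + w) (n(w, p) = (w - 25)*(p + w) = (-25 + w)*(p + w))
V - n(-29, D(15)) = 49 - ((-29)**2 - 375*(-1 + 15) - 25*(-29) + (15*(-1 + 15))*(-29)) = 49 - (841 - 375*14 + 725 + (15*14)*(-29)) = 49 - (841 - 25*210 + 725 + 210*(-29)) = 49 - (841 - 5250 + 725 - 6090) = 49 - 1*(-9774) = 49 + 9774 = 9823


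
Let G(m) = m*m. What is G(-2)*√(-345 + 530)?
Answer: 4*√185 ≈ 54.406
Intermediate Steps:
G(m) = m²
G(-2)*√(-345 + 530) = (-2)²*√(-345 + 530) = 4*√185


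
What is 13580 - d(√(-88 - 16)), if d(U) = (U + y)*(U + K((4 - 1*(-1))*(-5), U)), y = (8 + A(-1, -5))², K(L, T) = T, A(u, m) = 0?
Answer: 13788 - 256*I*√26 ≈ 13788.0 - 1305.3*I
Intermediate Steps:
y = 64 (y = (8 + 0)² = 8² = 64)
d(U) = 2*U*(64 + U) (d(U) = (U + 64)*(U + U) = (64 + U)*(2*U) = 2*U*(64 + U))
13580 - d(√(-88 - 16)) = 13580 - 2*√(-88 - 16)*(64 + √(-88 - 16)) = 13580 - 2*√(-104)*(64 + √(-104)) = 13580 - 2*2*I*√26*(64 + 2*I*√26) = 13580 - 4*I*√26*(64 + 2*I*√26)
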